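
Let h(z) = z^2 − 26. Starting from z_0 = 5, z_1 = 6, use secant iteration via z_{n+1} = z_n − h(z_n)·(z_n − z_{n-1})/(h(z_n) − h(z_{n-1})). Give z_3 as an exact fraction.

311/61

h(5) = −1, h(6) = 10. z_2 = 6 − 10·(6 − 5)/(10 − (−1)) = 56/11.
h(6) = 10, h(56/11) = −10/121. z_3 = (56/11) − (−10/121)·((56/11) − 6)/((−10/121) − 10) = 311/61.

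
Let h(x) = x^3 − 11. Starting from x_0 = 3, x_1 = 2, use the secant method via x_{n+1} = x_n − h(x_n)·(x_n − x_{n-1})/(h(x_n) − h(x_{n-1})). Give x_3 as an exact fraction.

3483/1561

h(3) = 16, h(2) = −3. x_2 = 2 − (−3)·(2 − 3)/((−3) − 16) = 41/19.
h(2) = −3, h(41/19) = −6528/6859. x_3 = (41/19) − (−6528/6859)·((41/19) − 2)/((−6528/6859) − (−3)) = 3483/1561.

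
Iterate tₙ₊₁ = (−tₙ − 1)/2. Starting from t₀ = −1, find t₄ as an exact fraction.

−3/8

t₁ = (−(−1) − 1)/2 = 0.
t₂ = (−0 − 1)/2 = −1/2.
t₃ = (−(−1/2) − 1)/2 = −1/4.
t₄ = (−(−1/4) − 1)/2 = −3/8.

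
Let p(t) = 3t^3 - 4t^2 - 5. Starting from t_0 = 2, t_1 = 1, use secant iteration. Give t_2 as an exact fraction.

5/3

p(2) = 3, p(1) = -6. t_2 = 1 - (-6)·(1 - 2)/((-6) - 3) = 5/3.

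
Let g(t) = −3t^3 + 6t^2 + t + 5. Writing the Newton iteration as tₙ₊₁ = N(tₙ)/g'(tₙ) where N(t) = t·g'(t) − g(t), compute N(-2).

g'(t) = −9t^2 + 12t + 1.
N(t) = t·g'(t) − g(t) = t·(−9t^2 + 12t + 1) − (−3t^3 + 6t^2 + t + 5) = −6t^3 + 6t^2 − 5.
N(-2) = 67.

67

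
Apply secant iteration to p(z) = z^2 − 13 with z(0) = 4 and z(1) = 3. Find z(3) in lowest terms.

p(4) = 3, p(3) = −4. z(2) = 3 − (−4)·(3 − 4)/((−4) − 3) = 25/7.
p(3) = −4, p(25/7) = −12/49. z(3) = (25/7) − (−12/49)·((25/7) − 3)/((−12/49) − (−4)) = 83/23.

83/23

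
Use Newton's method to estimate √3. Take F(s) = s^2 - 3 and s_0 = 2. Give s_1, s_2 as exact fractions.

F'(s) = 2s.
F(2) = 1, F'(2) = 4, so s_1 = 2 - 1/4 = 7/4.
F(7/4) = 1/16, F'(7/4) = 7/2, so s_2 = (7/4) - (1/16)/(7/2) = 97/56.

s_1 = 7/4, s_2 = 97/56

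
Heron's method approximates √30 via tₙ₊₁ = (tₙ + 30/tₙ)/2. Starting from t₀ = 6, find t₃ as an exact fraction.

116161/21208

t₁ = (6 + 30/6)/2 = 11/2.
t₂ = (11/2 + 30/(11/2))/2 = 241/44.
t₃ = (241/44 + 30/(241/44))/2 = 116161/21208.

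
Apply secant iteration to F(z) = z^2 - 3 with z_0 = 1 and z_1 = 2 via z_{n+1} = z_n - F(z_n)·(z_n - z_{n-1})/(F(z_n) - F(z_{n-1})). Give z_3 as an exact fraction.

19/11

F(1) = -2, F(2) = 1. z_2 = 2 - 1·(2 - 1)/(1 - (-2)) = 5/3.
F(2) = 1, F(5/3) = -2/9. z_3 = (5/3) - (-2/9)·((5/3) - 2)/((-2/9) - 1) = 19/11.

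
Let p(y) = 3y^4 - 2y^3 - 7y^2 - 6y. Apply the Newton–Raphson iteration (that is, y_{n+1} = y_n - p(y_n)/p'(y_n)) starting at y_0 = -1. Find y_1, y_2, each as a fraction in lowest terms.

y_1 = -3/5, y_2 = 51/245

p'(y) = 12y^3 - 6y^2 - 14y - 6.
p(-1) = 4, p'(-1) = -10, so y_1 = (-1) - 4/(-10) = -3/5.
p(-3/5) = 1188/625, p'(-3/5) = -294/125, so y_2 = (-3/5) - (1188/625)/(-294/125) = 51/245.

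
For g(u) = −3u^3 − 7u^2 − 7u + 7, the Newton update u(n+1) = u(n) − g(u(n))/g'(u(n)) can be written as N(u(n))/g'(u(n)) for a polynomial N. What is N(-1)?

−8

g'(u) = −9u^2 − 14u − 7.
N(u) = u·g'(u) − g(u) = u·(−9u^2 − 14u − 7) − (−3u^3 − 7u^2 − 7u + 7) = −6u^3 − 7u^2 − 7.
N(-1) = −8.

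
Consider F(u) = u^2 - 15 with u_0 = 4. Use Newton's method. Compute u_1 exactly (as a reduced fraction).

F'(u) = 2u.
F(4) = 1, F'(4) = 8, so u_1 = 4 - 1/8 = 31/8.

31/8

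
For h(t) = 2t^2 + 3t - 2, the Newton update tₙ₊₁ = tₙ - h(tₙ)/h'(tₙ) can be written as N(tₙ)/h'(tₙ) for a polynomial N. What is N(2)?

h'(t) = 4t + 3.
N(t) = t·h'(t) - h(t) = t·(4t + 3) - (2t^2 + 3t - 2) = 2t^2 + 2.
N(2) = 10.

10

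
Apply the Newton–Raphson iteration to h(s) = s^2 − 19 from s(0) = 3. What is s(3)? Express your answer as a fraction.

h'(s) = 2s.
h(3) = −10, h'(3) = 6, so s(1) = 3 − (−10)/6 = 14/3.
h(14/3) = 25/9, h'(14/3) = 28/3, so s(2) = (14/3) − (25/9)/(28/3) = 367/84.
h(367/84) = 625/7056, h'(367/84) = 367/42, so s(3) = (367/84) − (625/7056)/(367/42) = 268753/61656.

268753/61656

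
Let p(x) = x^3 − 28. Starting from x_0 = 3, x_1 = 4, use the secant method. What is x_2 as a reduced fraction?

p(3) = −1, p(4) = 36. x_2 = 4 − 36·(4 − 3)/(36 − (−1)) = 112/37.

112/37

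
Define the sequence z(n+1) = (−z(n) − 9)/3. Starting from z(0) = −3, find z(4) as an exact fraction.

z(1) = (−(−3) − 9)/3 = −2.
z(2) = (−(−2) − 9)/3 = −7/3.
z(3) = (−(−7/3) − 9)/3 = −20/9.
z(4) = (−(−20/9) − 9)/3 = −61/27.

−61/27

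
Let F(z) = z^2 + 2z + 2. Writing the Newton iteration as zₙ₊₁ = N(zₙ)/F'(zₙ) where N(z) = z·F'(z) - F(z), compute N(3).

F'(z) = 2z + 2.
N(z) = z·F'(z) - F(z) = z·(2z + 2) - (z^2 + 2z + 2) = z^2 - 2.
N(3) = 7.

7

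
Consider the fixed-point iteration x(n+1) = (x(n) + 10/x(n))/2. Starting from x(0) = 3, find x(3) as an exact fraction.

x(1) = (3 + 10/3)/2 = 19/6.
x(2) = (19/6 + 10/(19/6))/2 = 721/228.
x(3) = (721/228 + 10/(721/228))/2 = 1039681/328776.

1039681/328776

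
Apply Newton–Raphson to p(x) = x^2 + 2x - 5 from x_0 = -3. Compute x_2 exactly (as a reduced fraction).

-69/20

p'(x) = 2x + 2.
p(-3) = -2, p'(-3) = -4, so x_1 = (-3) - (-2)/(-4) = -7/2.
p(-7/2) = 1/4, p'(-7/2) = -5, so x_2 = (-7/2) - (1/4)/(-5) = -69/20.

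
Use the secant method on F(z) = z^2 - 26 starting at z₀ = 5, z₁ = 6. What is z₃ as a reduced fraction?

311/61

F(5) = -1, F(6) = 10. z₂ = 6 - 10·(6 - 5)/(10 - (-1)) = 56/11.
F(6) = 10, F(56/11) = -10/121. z₃ = (56/11) - (-10/121)·((56/11) - 6)/((-10/121) - 10) = 311/61.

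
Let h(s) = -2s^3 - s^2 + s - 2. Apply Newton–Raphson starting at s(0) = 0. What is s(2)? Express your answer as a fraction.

34/27

h'(s) = -6s^2 - 2s + 1.
h(0) = -2, h'(0) = 1, so s(1) = 0 - (-2)/1 = 2.
h(2) = -20, h'(2) = -27, so s(2) = 2 - (-20)/(-27) = 34/27.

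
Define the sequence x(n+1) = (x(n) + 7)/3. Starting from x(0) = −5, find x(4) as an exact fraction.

275/81

x(1) = ((−5) + 7)/3 = 2/3.
x(2) = ((2/3) + 7)/3 = 23/9.
x(3) = ((23/9) + 7)/3 = 86/27.
x(4) = ((86/27) + 7)/3 = 275/81.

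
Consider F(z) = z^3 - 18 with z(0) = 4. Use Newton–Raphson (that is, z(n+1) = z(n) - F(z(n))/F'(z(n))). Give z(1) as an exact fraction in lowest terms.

F'(z) = 3z^2.
F(4) = 46, F'(4) = 48, so z(1) = 4 - 46/48 = 73/24.

73/24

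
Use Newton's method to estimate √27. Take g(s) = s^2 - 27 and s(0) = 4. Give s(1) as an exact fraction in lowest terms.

g'(s) = 2s.
g(4) = -11, g'(4) = 8, so s(1) = 4 - (-11)/8 = 43/8.

43/8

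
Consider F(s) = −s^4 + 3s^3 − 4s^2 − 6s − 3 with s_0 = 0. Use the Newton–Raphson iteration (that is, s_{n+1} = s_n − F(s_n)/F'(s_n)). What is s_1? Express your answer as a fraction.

−1/2

F'(s) = −4s^3 + 9s^2 − 8s − 6.
F(0) = −3, F'(0) = −6, so s_1 = 0 − (−3)/(−6) = −1/2.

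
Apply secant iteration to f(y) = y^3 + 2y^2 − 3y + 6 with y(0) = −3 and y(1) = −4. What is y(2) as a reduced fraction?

−33/10

f(−3) = 6, f(−4) = −14. y(2) = (−4) − (−14)·((−4) − (−3))/((−14) − 6) = −33/10.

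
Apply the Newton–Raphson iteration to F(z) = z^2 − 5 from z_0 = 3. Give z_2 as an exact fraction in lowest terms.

F'(z) = 2z.
F(3) = 4, F'(3) = 6, so z_1 = 3 − 4/6 = 7/3.
F(7/3) = 4/9, F'(7/3) = 14/3, so z_2 = (7/3) − (4/9)/(14/3) = 47/21.

47/21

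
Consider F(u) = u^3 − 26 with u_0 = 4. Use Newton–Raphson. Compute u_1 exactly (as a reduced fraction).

F'(u) = 3u^2.
F(4) = 38, F'(4) = 48, so u_1 = 4 − 38/48 = 77/24.

77/24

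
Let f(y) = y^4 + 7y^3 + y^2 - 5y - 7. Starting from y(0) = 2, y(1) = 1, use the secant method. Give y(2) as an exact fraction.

f(2) = 59, f(1) = -3. y(2) = 1 - (-3)·(1 - 2)/((-3) - 59) = 65/62.

65/62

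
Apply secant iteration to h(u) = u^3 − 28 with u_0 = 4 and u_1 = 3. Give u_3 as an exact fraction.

h(4) = 36, h(3) = −1. u_2 = 3 − (−1)·(3 − 4)/((−1) − 36) = 112/37.
h(3) = −1, h(112/37) = −13356/50653. u_3 = (112/37) − (−13356/50653)·((112/37) − 3)/((−13356/50653) − (−1)) = 113260/37297.

113260/37297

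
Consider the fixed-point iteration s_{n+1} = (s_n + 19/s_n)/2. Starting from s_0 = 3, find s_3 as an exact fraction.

s_1 = (3 + 19/3)/2 = 14/3.
s_2 = (14/3 + 19/(14/3))/2 = 367/84.
s_3 = (367/84 + 19/(367/84))/2 = 268753/61656.

268753/61656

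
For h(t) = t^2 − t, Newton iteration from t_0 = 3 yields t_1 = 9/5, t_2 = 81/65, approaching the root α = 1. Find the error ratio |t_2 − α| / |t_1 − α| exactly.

4/13

t_1 − α = 9/5 − 1 = 4/5, so |t_1 − α| = 4/5.
t_2 − α = 81/65 − 1 = 16/65, so |t_2 − α| = 16/65.
Ratio = (16/65) / (4/5) = 4/13.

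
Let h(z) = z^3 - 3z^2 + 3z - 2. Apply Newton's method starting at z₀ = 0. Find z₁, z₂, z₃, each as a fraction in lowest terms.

z₁ = 2/3, z₂ = 34/9, z₃ = 48854/16875

h'(z) = 3z^2 - 6z + 3.
h(0) = -2, h'(0) = 3, so z₁ = 0 - (-2)/3 = 2/3.
h(2/3) = -28/27, h'(2/3) = 1/3, so z₂ = (2/3) - (-28/27)/(1/3) = 34/9.
h(34/9) = 14896/729, h'(34/9) = 625/27, so z₃ = (34/9) - (14896/729)/(625/27) = 48854/16875.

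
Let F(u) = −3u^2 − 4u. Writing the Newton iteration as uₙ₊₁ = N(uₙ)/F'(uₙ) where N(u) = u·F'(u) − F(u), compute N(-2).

F'(u) = −6u − 4.
N(u) = u·F'(u) − F(u) = u·(−6u − 4) − (−3u^2 − 4u) = −3u^2.
N(-2) = −12.

−12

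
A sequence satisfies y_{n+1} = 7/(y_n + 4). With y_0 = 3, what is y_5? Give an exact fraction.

y_1 = 7/(3 + 4) = 1.
y_2 = 7/(1 + 4) = 7/5.
y_3 = 7/(7/5 + 4) = 35/27.
y_4 = 7/(35/27 + 4) = 189/143.
y_5 = 7/(189/143 + 4) = 1001/761.

1001/761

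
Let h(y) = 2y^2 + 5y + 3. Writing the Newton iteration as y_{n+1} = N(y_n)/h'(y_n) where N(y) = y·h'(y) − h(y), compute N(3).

h'(y) = 4y + 5.
N(y) = y·h'(y) − h(y) = y·(4y + 5) − (2y^2 + 5y + 3) = 2y^2 − 3.
N(3) = 15.

15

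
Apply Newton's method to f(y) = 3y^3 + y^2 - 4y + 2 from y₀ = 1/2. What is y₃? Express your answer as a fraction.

21986/32527

f'(y) = 9y^2 + 2y - 4.
f(1/2) = 5/8, f'(1/2) = -3/4, so y₁ = (1/2) - (5/8)/(-3/4) = 4/3.
f(4/3) = 50/9, f'(4/3) = 44/3, so y₂ = (4/3) - (50/9)/(44/3) = 21/22.
f(21/22) = 18125/10648, f'(21/22) = 2957/484, so y₃ = (21/22) - (18125/10648)/(2957/484) = 21986/32527.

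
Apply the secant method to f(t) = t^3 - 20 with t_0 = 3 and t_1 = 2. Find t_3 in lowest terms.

f(3) = 7, f(2) = -12. t_2 = 2 - (-12)·(2 - 3)/((-12) - 7) = 50/19.
f(2) = -12, f(50/19) = -12180/6859. t_3 = (50/19) - (-12180/6859)·((50/19) - 2)/((-12180/6859) - (-12)) = 1335/487.

1335/487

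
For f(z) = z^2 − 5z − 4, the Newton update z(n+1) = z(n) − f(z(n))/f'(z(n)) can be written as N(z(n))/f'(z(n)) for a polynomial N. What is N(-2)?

f'(z) = 2z − 5.
N(z) = z·f'(z) − f(z) = z·(2z − 5) − (z^2 − 5z − 4) = z^2 + 4.
N(-2) = 8.

8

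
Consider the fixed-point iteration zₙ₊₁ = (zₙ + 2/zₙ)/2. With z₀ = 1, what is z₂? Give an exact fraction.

z₁ = (1 + 2/1)/2 = 3/2.
z₂ = (3/2 + 2/(3/2))/2 = 17/12.

17/12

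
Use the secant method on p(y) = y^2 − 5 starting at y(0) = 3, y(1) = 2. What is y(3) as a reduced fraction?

47/21

p(3) = 4, p(2) = −1. y(2) = 2 − (−1)·(2 − 3)/((−1) − 4) = 11/5.
p(2) = −1, p(11/5) = −4/25. y(3) = (11/5) − (−4/25)·((11/5) − 2)/((−4/25) − (−1)) = 47/21.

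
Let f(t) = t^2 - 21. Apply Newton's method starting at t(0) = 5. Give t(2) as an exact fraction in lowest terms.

f'(t) = 2t.
f(5) = 4, f'(5) = 10, so t(1) = 5 - 4/10 = 23/5.
f(23/5) = 4/25, f'(23/5) = 46/5, so t(2) = (23/5) - (4/25)/(46/5) = 527/115.

527/115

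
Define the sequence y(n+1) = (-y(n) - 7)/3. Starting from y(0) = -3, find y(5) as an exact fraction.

y(1) = (-(-3) - 7)/3 = -4/3.
y(2) = (-(-4/3) - 7)/3 = -17/9.
y(3) = (-(-17/9) - 7)/3 = -46/27.
y(4) = (-(-46/27) - 7)/3 = -143/81.
y(5) = (-(-143/81) - 7)/3 = -424/243.

-424/243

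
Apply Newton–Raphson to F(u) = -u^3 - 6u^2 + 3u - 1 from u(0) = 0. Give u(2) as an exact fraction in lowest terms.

-7/36

F'(u) = -3u^2 - 12u + 3.
F(0) = -1, F'(0) = 3, so u(1) = 0 - (-1)/3 = 1/3.
F(1/3) = -19/27, F'(1/3) = -4/3, so u(2) = (1/3) - (-19/27)/(-4/3) = -7/36.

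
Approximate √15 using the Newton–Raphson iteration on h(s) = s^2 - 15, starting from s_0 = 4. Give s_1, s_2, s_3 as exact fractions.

s_1 = 31/8, s_2 = 1921/496, s_3 = 7380481/1905632

h'(s) = 2s.
h(4) = 1, h'(4) = 8, so s_1 = 4 - 1/8 = 31/8.
h(31/8) = 1/64, h'(31/8) = 31/4, so s_2 = (31/8) - (1/64)/(31/4) = 1921/496.
h(1921/496) = 1/246016, h'(1921/496) = 1921/248, so s_3 = (1921/496) - (1/246016)/(1921/248) = 7380481/1905632.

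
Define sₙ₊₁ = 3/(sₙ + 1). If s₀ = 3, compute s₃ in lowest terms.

s₁ = 3/(3 + 1) = 3/4.
s₂ = 3/(3/4 + 1) = 12/7.
s₃ = 3/(12/7 + 1) = 21/19.

21/19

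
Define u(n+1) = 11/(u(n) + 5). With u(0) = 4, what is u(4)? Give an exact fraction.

4169/2511

u(1) = 11/(4 + 5) = 11/9.
u(2) = 11/(11/9 + 5) = 99/56.
u(3) = 11/(99/56 + 5) = 616/379.
u(4) = 11/(616/379 + 5) = 4169/2511.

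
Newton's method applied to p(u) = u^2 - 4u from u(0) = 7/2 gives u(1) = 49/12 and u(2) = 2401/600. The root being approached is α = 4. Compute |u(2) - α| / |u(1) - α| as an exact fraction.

u(1) - α = 49/12 - 4 = 1/12, so |u(1) - α| = 1/12.
u(2) - α = 2401/600 - 4 = 1/600, so |u(2) - α| = 1/600.
Ratio = (1/600) / (1/12) = 1/50.

1/50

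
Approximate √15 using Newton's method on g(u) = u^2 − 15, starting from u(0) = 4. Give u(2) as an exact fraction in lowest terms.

g'(u) = 2u.
g(4) = 1, g'(4) = 8, so u(1) = 4 − 1/8 = 31/8.
g(31/8) = 1/64, g'(31/8) = 31/4, so u(2) = (31/8) − (1/64)/(31/4) = 1921/496.

1921/496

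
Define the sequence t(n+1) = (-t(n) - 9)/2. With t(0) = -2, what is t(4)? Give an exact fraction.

t(1) = (-(-2) - 9)/2 = -7/2.
t(2) = (-(-7/2) - 9)/2 = -11/4.
t(3) = (-(-11/4) - 9)/2 = -25/8.
t(4) = (-(-25/8) - 9)/2 = -47/16.

-47/16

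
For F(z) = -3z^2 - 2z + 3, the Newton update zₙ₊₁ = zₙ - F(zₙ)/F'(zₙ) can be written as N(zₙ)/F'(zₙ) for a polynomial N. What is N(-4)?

-51

F'(z) = -6z - 2.
N(z) = z·F'(z) - F(z) = z·(-6z - 2) - (-3z^2 - 2z + 3) = -3z^2 - 3.
N(-4) = -51.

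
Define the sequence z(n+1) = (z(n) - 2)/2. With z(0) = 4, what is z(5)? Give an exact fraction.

z(1) = (4 - 2)/2 = 1.
z(2) = (1 - 2)/2 = -1/2.
z(3) = ((-1/2) - 2)/2 = -5/4.
z(4) = ((-5/4) - 2)/2 = -13/8.
z(5) = ((-13/8) - 2)/2 = -29/16.

-29/16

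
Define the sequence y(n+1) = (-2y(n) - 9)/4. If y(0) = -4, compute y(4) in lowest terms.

y(1) = (-2·(-4) - 9)/4 = -1/4.
y(2) = (-2·(-1/4) - 9)/4 = -17/8.
y(3) = (-2·(-17/8) - 9)/4 = -19/16.
y(4) = (-2·(-19/16) - 9)/4 = -53/32.

-53/32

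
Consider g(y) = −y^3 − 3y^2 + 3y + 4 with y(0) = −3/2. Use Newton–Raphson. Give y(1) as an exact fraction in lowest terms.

−16/21

g'(y) = −3y^2 − 6y + 3.
g(−3/2) = −31/8, g'(−3/2) = 21/4, so y(1) = (−3/2) − (−31/8)/(21/4) = −16/21.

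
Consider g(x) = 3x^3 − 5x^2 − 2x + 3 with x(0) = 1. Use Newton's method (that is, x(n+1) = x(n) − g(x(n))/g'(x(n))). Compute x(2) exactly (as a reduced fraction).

31/42

g'(x) = 9x^2 − 10x − 2.
g(1) = −1, g'(1) = −3, so x(1) = 1 − (−1)/(−3) = 2/3.
g(2/3) = 1/3, g'(2/3) = −14/3, so x(2) = (2/3) − (1/3)/(−14/3) = 31/42.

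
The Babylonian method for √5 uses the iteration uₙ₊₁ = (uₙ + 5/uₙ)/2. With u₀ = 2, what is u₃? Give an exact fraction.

u₁ = (2 + 5/2)/2 = 9/4.
u₂ = (9/4 + 5/(9/4))/2 = 161/72.
u₃ = (161/72 + 5/(161/72))/2 = 51841/23184.

51841/23184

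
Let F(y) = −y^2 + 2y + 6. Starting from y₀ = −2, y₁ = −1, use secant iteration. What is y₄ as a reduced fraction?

F(−2) = −2, F(−1) = 3. y₂ = (−1) − 3·((−1) − (−2))/(3 − (−2)) = −8/5.
F(−1) = 3, F(−8/5) = 6/25. y₃ = (−8/5) − (6/25)·((−8/5) − (−1))/((6/25) − 3) = −38/23.
F(−8/5) = 6/25, F(−38/23) = −18/529. y₄ = (−38/23) − (−18/529)·((−38/23) − (−8/5))/((−18/529) − (6/25)) = −497/302.

−497/302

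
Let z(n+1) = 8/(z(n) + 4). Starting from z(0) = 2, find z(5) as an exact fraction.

z(1) = 8/(2 + 4) = 4/3.
z(2) = 8/(4/3 + 4) = 3/2.
z(3) = 8/(3/2 + 4) = 16/11.
z(4) = 8/(16/11 + 4) = 22/15.
z(5) = 8/(22/15 + 4) = 60/41.

60/41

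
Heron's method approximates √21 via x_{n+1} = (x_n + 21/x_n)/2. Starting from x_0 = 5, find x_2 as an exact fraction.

527/115

x_1 = (5 + 21/5)/2 = 23/5.
x_2 = (23/5 + 21/(23/5))/2 = 527/115.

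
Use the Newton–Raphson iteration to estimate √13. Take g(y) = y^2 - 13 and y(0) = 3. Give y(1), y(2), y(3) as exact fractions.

y(1) = 11/3, y(2) = 119/33, y(3) = 14159/3927

g'(y) = 2y.
g(3) = -4, g'(3) = 6, so y(1) = 3 - (-4)/6 = 11/3.
g(11/3) = 4/9, g'(11/3) = 22/3, so y(2) = (11/3) - (4/9)/(22/3) = 119/33.
g(119/33) = 4/1089, g'(119/33) = 238/33, so y(3) = (119/33) - (4/1089)/(238/33) = 14159/3927.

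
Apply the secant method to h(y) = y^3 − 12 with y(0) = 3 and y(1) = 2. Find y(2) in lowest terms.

h(3) = 15, h(2) = −4. y(2) = 2 − (−4)·(2 − 3)/((−4) − 15) = 42/19.

42/19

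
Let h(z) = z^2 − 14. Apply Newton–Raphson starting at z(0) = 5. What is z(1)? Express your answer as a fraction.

39/10

h'(z) = 2z.
h(5) = 11, h'(5) = 10, so z(1) = 5 − 11/10 = 39/10.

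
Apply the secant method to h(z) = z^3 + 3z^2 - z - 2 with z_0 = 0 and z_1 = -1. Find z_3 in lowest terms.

h(0) = -2, h(-1) = 1. z_2 = (-1) - 1·((-1) - 0)/(1 - (-2)) = -2/3.
h(-1) = 1, h(-2/3) = -8/27. z_3 = (-2/3) - (-8/27)·((-2/3) - (-1))/((-8/27) - 1) = -26/35.

-26/35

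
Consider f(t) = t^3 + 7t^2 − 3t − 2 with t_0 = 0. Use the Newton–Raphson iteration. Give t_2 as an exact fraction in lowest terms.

−122/297

f'(t) = 3t^2 + 14t − 3.
f(0) = −2, f'(0) = −3, so t_1 = 0 − (−2)/(−3) = −2/3.
f(−2/3) = 76/27, f'(−2/3) = −11, so t_2 = (−2/3) − (76/27)/(−11) = −122/297.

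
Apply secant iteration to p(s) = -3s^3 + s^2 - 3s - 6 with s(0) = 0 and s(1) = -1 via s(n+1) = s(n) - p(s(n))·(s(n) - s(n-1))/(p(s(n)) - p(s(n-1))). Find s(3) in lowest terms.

-570/619

p(0) = -6, p(-1) = 1. s(2) = (-1) - 1·((-1) - 0)/(1 - (-6)) = -6/7.
p(-1) = 1, p(-6/7) = -276/343. s(3) = (-6/7) - (-276/343)·((-6/7) - (-1))/((-276/343) - 1) = -570/619.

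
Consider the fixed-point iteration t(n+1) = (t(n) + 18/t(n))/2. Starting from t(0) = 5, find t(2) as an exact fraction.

t(1) = (5 + 18/5)/2 = 43/10.
t(2) = (43/10 + 18/(43/10))/2 = 3649/860.

3649/860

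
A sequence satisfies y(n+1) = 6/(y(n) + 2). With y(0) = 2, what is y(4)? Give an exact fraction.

y(1) = 6/(2 + 2) = 3/2.
y(2) = 6/(3/2 + 2) = 12/7.
y(3) = 6/(12/7 + 2) = 21/13.
y(4) = 6/(21/13 + 2) = 78/47.

78/47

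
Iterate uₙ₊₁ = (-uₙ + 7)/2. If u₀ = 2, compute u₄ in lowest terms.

u₁ = (-2 + 7)/2 = 5/2.
u₂ = (-(5/2) + 7)/2 = 9/4.
u₃ = (-(9/4) + 7)/2 = 19/8.
u₄ = (-(19/8) + 7)/2 = 37/16.

37/16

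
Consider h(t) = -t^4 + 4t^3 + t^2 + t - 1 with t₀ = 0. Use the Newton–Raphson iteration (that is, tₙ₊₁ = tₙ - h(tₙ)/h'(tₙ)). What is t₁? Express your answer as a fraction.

1

h'(t) = -4t^3 + 12t^2 + 2t + 1.
h(0) = -1, h'(0) = 1, so t₁ = 0 - (-1)/1 = 1.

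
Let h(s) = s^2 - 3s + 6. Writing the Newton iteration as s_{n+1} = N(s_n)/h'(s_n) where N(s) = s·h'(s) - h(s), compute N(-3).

h'(s) = 2s - 3.
N(s) = s·h'(s) - h(s) = s·(2s - 3) - (s^2 - 3s + 6) = s^2 - 6.
N(-3) = 3.

3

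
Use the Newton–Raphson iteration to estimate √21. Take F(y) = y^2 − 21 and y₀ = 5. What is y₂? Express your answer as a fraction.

F'(y) = 2y.
F(5) = 4, F'(5) = 10, so y₁ = 5 − 4/10 = 23/5.
F(23/5) = 4/25, F'(23/5) = 46/5, so y₂ = (23/5) − (4/25)/(46/5) = 527/115.

527/115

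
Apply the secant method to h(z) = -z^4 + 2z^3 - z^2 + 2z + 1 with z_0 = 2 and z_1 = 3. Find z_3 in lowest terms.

58677/28559

h(2) = 1, h(3) = -29. z_2 = 3 - (-29)·(3 - 2)/((-29) - 1) = 61/30.
h(3) = -29, h(61/30) = 528119/810000. z_3 = (61/30) - (528119/810000)·((61/30) - 3)/((528119/810000) - (-29)) = 58677/28559.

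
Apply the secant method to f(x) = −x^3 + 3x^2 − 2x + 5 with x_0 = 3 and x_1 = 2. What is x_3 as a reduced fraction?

554/187

f(3) = −1, f(2) = 5. x_2 = 2 − 5·(2 − 3)/(5 − (−1)) = 17/6.
f(2) = 5, f(17/6) = 145/216. x_3 = (17/6) − (145/216)·((17/6) − 2)/((145/216) − 5) = 554/187.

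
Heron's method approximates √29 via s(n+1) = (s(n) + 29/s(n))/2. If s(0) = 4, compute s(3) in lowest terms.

s(1) = (4 + 29/4)/2 = 45/8.
s(2) = (45/8 + 29/(45/8))/2 = 3881/720.
s(3) = (3881/720 + 29/(3881/720))/2 = 30095761/5588640.

30095761/5588640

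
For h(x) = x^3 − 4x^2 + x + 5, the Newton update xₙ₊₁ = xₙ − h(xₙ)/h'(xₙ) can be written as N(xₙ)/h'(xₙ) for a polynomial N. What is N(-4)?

h'(x) = 3x^2 − 8x + 1.
N(x) = x·h'(x) − h(x) = x·(3x^2 − 8x + 1) − (x^3 − 4x^2 + x + 5) = 2x^3 − 4x^2 − 5.
N(-4) = −197.

−197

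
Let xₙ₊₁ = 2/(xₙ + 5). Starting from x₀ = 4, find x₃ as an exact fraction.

94/253

x₁ = 2/(4 + 5) = 2/9.
x₂ = 2/(2/9 + 5) = 18/47.
x₃ = 2/(18/47 + 5) = 94/253.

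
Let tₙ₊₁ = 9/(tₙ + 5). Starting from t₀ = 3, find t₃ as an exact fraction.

441/317

t₁ = 9/(3 + 5) = 9/8.
t₂ = 9/(9/8 + 5) = 72/49.
t₃ = 9/(72/49 + 5) = 441/317.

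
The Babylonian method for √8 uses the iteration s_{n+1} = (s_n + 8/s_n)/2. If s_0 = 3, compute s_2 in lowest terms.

s_1 = (3 + 8/3)/2 = 17/6.
s_2 = (17/6 + 8/(17/6))/2 = 577/204.

577/204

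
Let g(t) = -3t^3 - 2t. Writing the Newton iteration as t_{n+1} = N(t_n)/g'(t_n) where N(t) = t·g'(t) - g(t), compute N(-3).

162

g'(t) = -9t^2 - 2.
N(t) = t·g'(t) - g(t) = t·(-9t^2 - 2) - (-3t^3 - 2t) = -6t^3.
N(-3) = 162.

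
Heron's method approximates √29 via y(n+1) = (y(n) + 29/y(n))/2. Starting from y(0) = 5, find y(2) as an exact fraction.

727/135

y(1) = (5 + 29/5)/2 = 27/5.
y(2) = (27/5 + 29/(27/5))/2 = 727/135.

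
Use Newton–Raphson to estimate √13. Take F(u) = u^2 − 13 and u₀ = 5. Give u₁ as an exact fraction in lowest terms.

19/5

F'(u) = 2u.
F(5) = 12, F'(5) = 10, so u₁ = 5 − 12/10 = 19/5.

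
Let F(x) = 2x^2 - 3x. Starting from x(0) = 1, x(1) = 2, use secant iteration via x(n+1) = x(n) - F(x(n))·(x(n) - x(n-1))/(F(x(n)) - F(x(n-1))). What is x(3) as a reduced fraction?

F(1) = -1, F(2) = 2. x(2) = 2 - 2·(2 - 1)/(2 - (-1)) = 4/3.
F(2) = 2, F(4/3) = -4/9. x(3) = (4/3) - (-4/9)·((4/3) - 2)/((-4/9) - 2) = 16/11.

16/11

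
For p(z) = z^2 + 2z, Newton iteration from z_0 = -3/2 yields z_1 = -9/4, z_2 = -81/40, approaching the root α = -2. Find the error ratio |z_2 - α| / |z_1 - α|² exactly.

z_1 - α = -9/4 - (-2) = -9/4 + 2 = -1/4, so |z_1 - α| = 1/4.
z_2 - α = -81/40 - (-2) = -81/40 + 2 = -1/40, so |z_2 - α| = 1/40.
|z_1 - α|² = 1/16.
Ratio = (1/40) / (1/16) = 2/5.

2/5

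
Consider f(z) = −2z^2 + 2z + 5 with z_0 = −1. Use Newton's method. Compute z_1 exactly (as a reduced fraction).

f'(z) = −4z + 2.
f(−1) = 1, f'(−1) = 6, so z_1 = (−1) − 1/6 = −7/6.

−7/6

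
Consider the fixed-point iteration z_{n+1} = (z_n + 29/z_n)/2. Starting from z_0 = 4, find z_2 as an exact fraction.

3881/720

z_1 = (4 + 29/4)/2 = 45/8.
z_2 = (45/8 + 29/(45/8))/2 = 3881/720.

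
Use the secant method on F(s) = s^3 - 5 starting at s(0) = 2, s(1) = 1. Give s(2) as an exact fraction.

11/7

F(2) = 3, F(1) = -4. s(2) = 1 - (-4)·(1 - 2)/((-4) - 3) = 11/7.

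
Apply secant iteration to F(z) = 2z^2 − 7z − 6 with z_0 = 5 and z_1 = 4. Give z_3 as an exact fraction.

434/103

F(5) = 9, F(4) = −2. z_2 = 4 − (−2)·(4 − 5)/((−2) − 9) = 46/11.
F(4) = −2, F(46/11) = −36/121. z_3 = (46/11) − (−36/121)·((46/11) − 4)/((−36/121) − (−2)) = 434/103.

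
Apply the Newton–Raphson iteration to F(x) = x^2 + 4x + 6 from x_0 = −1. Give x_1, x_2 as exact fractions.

x_1 = −5/2, x_2 = −1/4

F'(x) = 2x + 4.
F(−1) = 3, F'(−1) = 2, so x_1 = (−1) − 3/2 = −5/2.
F(−5/2) = 9/4, F'(−5/2) = −1, so x_2 = (−5/2) − (9/4)/(−1) = −1/4.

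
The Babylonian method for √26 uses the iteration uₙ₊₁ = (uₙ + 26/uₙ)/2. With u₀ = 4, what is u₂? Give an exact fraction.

857/168

u₁ = (4 + 26/4)/2 = 21/4.
u₂ = (21/4 + 26/(21/4))/2 = 857/168.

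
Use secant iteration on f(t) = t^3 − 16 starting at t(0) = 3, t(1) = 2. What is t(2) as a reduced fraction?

46/19

f(3) = 11, f(2) = −8. t(2) = 2 − (−8)·(2 − 3)/((−8) − 11) = 46/19.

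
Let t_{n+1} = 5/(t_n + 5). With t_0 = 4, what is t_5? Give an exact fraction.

t_1 = 5/(4 + 5) = 5/9.
t_2 = 5/(5/9 + 5) = 9/10.
t_3 = 5/(9/10 + 5) = 50/59.
t_4 = 5/(50/59 + 5) = 59/69.
t_5 = 5/(59/69 + 5) = 345/404.

345/404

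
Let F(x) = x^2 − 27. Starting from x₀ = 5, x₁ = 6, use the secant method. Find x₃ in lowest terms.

213/41

F(5) = −2, F(6) = 9. x₂ = 6 − 9·(6 − 5)/(9 − (−2)) = 57/11.
F(6) = 9, F(57/11) = −18/121. x₃ = (57/11) − (−18/121)·((57/11) − 6)/((−18/121) − 9) = 213/41.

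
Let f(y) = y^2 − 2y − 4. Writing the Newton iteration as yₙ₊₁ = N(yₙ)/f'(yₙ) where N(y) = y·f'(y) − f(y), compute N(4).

20

f'(y) = 2y − 2.
N(y) = y·f'(y) − f(y) = y·(2y − 2) − (y^2 − 2y − 4) = y^2 + 4.
N(4) = 20.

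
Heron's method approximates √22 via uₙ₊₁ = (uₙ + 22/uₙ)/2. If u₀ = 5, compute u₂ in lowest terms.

u₁ = (5 + 22/5)/2 = 47/10.
u₂ = (47/10 + 22/(47/10))/2 = 4409/940.

4409/940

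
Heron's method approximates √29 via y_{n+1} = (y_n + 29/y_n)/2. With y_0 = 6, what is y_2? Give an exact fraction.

y_1 = (6 + 29/6)/2 = 65/12.
y_2 = (65/12 + 29/(65/12))/2 = 8401/1560.

8401/1560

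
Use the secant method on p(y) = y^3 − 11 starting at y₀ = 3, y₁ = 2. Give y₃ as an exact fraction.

p(3) = 16, p(2) = −3. y₂ = 2 − (−3)·(2 − 3)/((−3) − 16) = 41/19.
p(2) = −3, p(41/19) = −6528/6859. y₃ = (41/19) − (−6528/6859)·((41/19) − 2)/((−6528/6859) − (−3)) = 3483/1561.

3483/1561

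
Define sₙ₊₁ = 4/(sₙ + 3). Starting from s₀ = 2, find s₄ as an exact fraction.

308/307

s₁ = 4/(2 + 3) = 4/5.
s₂ = 4/(4/5 + 3) = 20/19.
s₃ = 4/(20/19 + 3) = 76/77.
s₄ = 4/(76/77 + 3) = 308/307.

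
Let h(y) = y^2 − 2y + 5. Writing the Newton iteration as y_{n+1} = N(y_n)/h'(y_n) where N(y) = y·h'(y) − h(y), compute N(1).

h'(y) = 2y − 2.
N(y) = y·h'(y) − h(y) = y·(2y − 2) − (y^2 − 2y + 5) = y^2 − 5.
N(1) = −4.

−4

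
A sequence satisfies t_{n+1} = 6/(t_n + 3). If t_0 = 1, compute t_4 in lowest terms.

t_1 = 6/(1 + 3) = 3/2.
t_2 = 6/(3/2 + 3) = 4/3.
t_3 = 6/(4/3 + 3) = 18/13.
t_4 = 6/(18/13 + 3) = 26/19.

26/19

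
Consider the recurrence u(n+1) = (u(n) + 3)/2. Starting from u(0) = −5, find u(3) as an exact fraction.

2

u(1) = ((−5) + 3)/2 = −1.
u(2) = ((−1) + 3)/2 = 1.
u(3) = (1 + 3)/2 = 2.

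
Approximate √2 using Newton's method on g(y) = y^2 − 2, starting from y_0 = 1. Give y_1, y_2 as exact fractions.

y_1 = 3/2, y_2 = 17/12

g'(y) = 2y.
g(1) = −1, g'(1) = 2, so y_1 = 1 − (−1)/2 = 3/2.
g(3/2) = 1/4, g'(3/2) = 3, so y_2 = (3/2) − (1/4)/3 = 17/12.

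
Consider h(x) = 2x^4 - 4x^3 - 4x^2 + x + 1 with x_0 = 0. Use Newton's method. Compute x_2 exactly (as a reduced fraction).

-9/11

h'(x) = 8x^3 - 12x^2 - 8x + 1.
h(0) = 1, h'(0) = 1, so x_1 = 0 - 1/1 = -1.
h(-1) = 2, h'(-1) = -11, so x_2 = (-1) - 2/(-11) = -9/11.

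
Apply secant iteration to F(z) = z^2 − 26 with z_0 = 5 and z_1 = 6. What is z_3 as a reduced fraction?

F(5) = −1, F(6) = 10. z_2 = 6 − 10·(6 − 5)/(10 − (−1)) = 56/11.
F(6) = 10, F(56/11) = −10/121. z_3 = (56/11) − (−10/121)·((56/11) − 6)/((−10/121) − 10) = 311/61.

311/61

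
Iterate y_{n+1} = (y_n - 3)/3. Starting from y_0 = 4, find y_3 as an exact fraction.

-35/27

y_1 = (4 - 3)/3 = 1/3.
y_2 = ((1/3) - 3)/3 = -8/9.
y_3 = ((-8/9) - 3)/3 = -35/27.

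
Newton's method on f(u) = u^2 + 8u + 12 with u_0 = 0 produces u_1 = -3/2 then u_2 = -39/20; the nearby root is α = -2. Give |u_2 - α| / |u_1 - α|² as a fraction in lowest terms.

u_1 - α = -3/2 - (-2) = -3/2 + 2 = 1/2, so |u_1 - α| = 1/2.
u_2 - α = -39/20 - (-2) = -39/20 + 2 = 1/20, so |u_2 - α| = 1/20.
|u_1 - α|² = 1/4.
Ratio = (1/20) / (1/4) = 1/5.

1/5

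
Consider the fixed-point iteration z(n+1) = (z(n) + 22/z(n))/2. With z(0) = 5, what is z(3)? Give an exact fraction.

38878481/8288920

z(1) = (5 + 22/5)/2 = 47/10.
z(2) = (47/10 + 22/(47/10))/2 = 4409/940.
z(3) = (4409/940 + 22/(4409/940))/2 = 38878481/8288920.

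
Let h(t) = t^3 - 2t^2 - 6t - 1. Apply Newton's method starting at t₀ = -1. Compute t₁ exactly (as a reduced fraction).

-3

h'(t) = 3t^2 - 4t - 6.
h(-1) = 2, h'(-1) = 1, so t₁ = (-1) - 2/1 = -3.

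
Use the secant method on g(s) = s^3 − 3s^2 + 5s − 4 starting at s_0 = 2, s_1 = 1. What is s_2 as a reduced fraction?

g(2) = 2, g(1) = −1. s_2 = 1 − (−1)·(1 − 2)/((−1) − 2) = 4/3.

4/3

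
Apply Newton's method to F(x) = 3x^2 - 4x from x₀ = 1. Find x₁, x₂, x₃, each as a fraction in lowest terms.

F'(x) = 6x - 4.
F(1) = -1, F'(1) = 2, so x₁ = 1 - (-1)/2 = 3/2.
F(3/2) = 3/4, F'(3/2) = 5, so x₂ = (3/2) - (3/4)/5 = 27/20.
F(27/20) = 27/400, F'(27/20) = 41/10, so x₃ = (27/20) - (27/400)/(41/10) = 2187/1640.

x₁ = 3/2, x₂ = 27/20, x₃ = 2187/1640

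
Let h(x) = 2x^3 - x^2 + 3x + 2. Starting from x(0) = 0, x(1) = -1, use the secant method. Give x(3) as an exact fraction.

-29/65

h(0) = 2, h(-1) = -4. x(2) = (-1) - (-4)·((-1) - 0)/((-4) - 2) = -1/3.
h(-1) = -4, h(-1/3) = 22/27. x(3) = (-1/3) - (22/27)·((-1/3) - (-1))/((22/27) - (-4)) = -29/65.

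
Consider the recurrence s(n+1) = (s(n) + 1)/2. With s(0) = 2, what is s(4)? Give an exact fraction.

17/16

s(1) = (2 + 1)/2 = 3/2.
s(2) = ((3/2) + 1)/2 = 5/4.
s(3) = ((5/4) + 1)/2 = 9/8.
s(4) = ((9/8) + 1)/2 = 17/16.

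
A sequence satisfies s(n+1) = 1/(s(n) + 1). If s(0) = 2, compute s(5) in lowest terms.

11/18

s(1) = 1/(2 + 1) = 1/3.
s(2) = 1/(1/3 + 1) = 3/4.
s(3) = 1/(3/4 + 1) = 4/7.
s(4) = 1/(4/7 + 1) = 7/11.
s(5) = 1/(7/11 + 1) = 11/18.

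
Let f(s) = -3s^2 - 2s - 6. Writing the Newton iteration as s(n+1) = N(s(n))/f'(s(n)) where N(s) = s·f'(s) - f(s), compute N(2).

f'(s) = -6s - 2.
N(s) = s·f'(s) - f(s) = s·(-6s - 2) - (-3s^2 - 2s - 6) = -3s^2 + 6.
N(2) = -6.

-6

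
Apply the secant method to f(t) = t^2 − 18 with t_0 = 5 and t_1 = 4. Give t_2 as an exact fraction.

38/9

f(5) = 7, f(4) = −2. t_2 = 4 − (−2)·(4 − 5)/((−2) − 7) = 38/9.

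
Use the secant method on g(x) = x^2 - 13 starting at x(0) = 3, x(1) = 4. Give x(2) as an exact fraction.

g(3) = -4, g(4) = 3. x(2) = 4 - 3·(4 - 3)/(3 - (-4)) = 25/7.

25/7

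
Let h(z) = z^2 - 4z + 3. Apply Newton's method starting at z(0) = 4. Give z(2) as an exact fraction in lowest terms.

121/40

h'(z) = 2z - 4.
h(4) = 3, h'(4) = 4, so z(1) = 4 - 3/4 = 13/4.
h(13/4) = 9/16, h'(13/4) = 5/2, so z(2) = (13/4) - (9/16)/(5/2) = 121/40.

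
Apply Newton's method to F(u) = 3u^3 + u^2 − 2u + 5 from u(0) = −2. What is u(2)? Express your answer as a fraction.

−128144/84345

F'(u) = 9u^2 + 2u − 2.
F(−2) = −11, F'(−2) = 30, so u(1) = (−2) − (−11)/30 = −49/30.
F(−49/30) = −6413/3000, F'(−49/30) = 5623/300, so u(2) = (−49/30) − (−6413/3000)/(5623/300) = −128144/84345.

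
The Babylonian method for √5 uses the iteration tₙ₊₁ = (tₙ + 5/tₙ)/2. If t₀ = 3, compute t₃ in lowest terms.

2207/987

t₁ = (3 + 5/3)/2 = 7/3.
t₂ = (7/3 + 5/(7/3))/2 = 47/21.
t₃ = (47/21 + 5/(47/21))/2 = 2207/987.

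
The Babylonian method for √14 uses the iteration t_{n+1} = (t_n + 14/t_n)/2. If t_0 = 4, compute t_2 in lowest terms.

449/120

t_1 = (4 + 14/4)/2 = 15/4.
t_2 = (15/4 + 14/(15/4))/2 = 449/120.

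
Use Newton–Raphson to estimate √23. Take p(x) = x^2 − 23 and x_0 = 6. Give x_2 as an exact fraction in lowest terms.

p'(x) = 2x.
p(6) = 13, p'(6) = 12, so x_1 = 6 − 13/12 = 59/12.
p(59/12) = 169/144, p'(59/12) = 59/6, so x_2 = (59/12) − (169/144)/(59/6) = 6793/1416.

6793/1416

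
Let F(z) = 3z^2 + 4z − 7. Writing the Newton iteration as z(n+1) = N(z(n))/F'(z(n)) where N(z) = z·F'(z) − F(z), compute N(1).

10

F'(z) = 6z + 4.
N(z) = z·F'(z) − F(z) = z·(6z + 4) − (3z^2 + 4z − 7) = 3z^2 + 7.
N(1) = 10.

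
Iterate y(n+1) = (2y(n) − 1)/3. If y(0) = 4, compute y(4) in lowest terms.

y(1) = (2·4 − 1)/3 = 7/3.
y(2) = (2·(7/3) − 1)/3 = 11/9.
y(3) = (2·(11/9) − 1)/3 = 13/27.
y(4) = (2·(13/27) − 1)/3 = −1/81.

−1/81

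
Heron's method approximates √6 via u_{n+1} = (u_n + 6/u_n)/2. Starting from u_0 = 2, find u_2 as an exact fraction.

49/20

u_1 = (2 + 6/2)/2 = 5/2.
u_2 = (5/2 + 6/(5/2))/2 = 49/20.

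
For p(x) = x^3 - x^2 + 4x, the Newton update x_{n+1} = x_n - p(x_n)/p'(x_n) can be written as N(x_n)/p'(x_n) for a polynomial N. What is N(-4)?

-144

p'(x) = 3x^2 - 2x + 4.
N(x) = x·p'(x) - p(x) = x·(3x^2 - 2x + 4) - (x^3 - x^2 + 4x) = 2x^3 - x^2.
N(-4) = -144.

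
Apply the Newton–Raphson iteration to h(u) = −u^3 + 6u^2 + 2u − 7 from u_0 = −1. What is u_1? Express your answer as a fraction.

h'(u) = −3u^2 + 12u + 2.
h(−1) = −2, h'(−1) = −13, so u_1 = (−1) − (−2)/(−13) = −15/13.

−15/13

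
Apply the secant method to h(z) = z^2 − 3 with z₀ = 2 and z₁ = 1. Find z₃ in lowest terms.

7/4

h(2) = 1, h(1) = −2. z₂ = 1 − (−2)·(1 − 2)/((−2) − 1) = 5/3.
h(1) = −2, h(5/3) = −2/9. z₃ = (5/3) − (−2/9)·((5/3) − 1)/((−2/9) − (−2)) = 7/4.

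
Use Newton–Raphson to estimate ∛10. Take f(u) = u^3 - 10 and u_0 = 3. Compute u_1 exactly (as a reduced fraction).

f'(u) = 3u^2.
f(3) = 17, f'(3) = 27, so u_1 = 3 - 17/27 = 64/27.

64/27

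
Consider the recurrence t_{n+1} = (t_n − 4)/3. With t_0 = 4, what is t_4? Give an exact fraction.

t_1 = (4 − 4)/3 = 0.
t_2 = (0 − 4)/3 = −4/3.
t_3 = ((−4/3) − 4)/3 = −16/9.
t_4 = ((−16/9) − 4)/3 = −52/27.

−52/27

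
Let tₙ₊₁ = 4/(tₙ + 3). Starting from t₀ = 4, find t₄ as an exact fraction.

412/409

t₁ = 4/(4 + 3) = 4/7.
t₂ = 4/(4/7 + 3) = 28/25.
t₃ = 4/(28/25 + 3) = 100/103.
t₄ = 4/(100/103 + 3) = 412/409.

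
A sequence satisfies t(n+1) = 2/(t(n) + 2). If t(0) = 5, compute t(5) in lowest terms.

62/85

t(1) = 2/(5 + 2) = 2/7.
t(2) = 2/(2/7 + 2) = 7/8.
t(3) = 2/(7/8 + 2) = 16/23.
t(4) = 2/(16/23 + 2) = 23/31.
t(5) = 2/(23/31 + 2) = 62/85.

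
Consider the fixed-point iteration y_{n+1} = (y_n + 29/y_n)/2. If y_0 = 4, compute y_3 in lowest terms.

y_1 = (4 + 29/4)/2 = 45/8.
y_2 = (45/8 + 29/(45/8))/2 = 3881/720.
y_3 = (3881/720 + 29/(3881/720))/2 = 30095761/5588640.

30095761/5588640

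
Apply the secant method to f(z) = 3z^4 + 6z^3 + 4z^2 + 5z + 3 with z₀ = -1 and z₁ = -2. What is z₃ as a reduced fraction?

-13786/11393

f(-1) = -1, f(-2) = 9. z₂ = (-2) - 9·((-2) - (-1))/(9 - (-1)) = -11/10.
f(-2) = 9, f(-11/10) = -12537/10000. z₃ = (-11/10) - (-12537/10000)·((-11/10) - (-2))/((-12537/10000) - 9) = -13786/11393.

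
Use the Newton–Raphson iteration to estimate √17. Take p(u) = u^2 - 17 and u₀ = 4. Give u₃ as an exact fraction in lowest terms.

9478657/2298912

p'(u) = 2u.
p(4) = -1, p'(4) = 8, so u₁ = 4 - (-1)/8 = 33/8.
p(33/8) = 1/64, p'(33/8) = 33/4, so u₂ = (33/8) - (1/64)/(33/4) = 2177/528.
p(2177/528) = 1/278784, p'(2177/528) = 2177/264, so u₃ = (2177/528) - (1/278784)/(2177/264) = 9478657/2298912.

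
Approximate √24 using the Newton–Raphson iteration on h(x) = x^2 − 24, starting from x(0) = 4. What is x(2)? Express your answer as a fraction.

h'(x) = 2x.
h(4) = −8, h'(4) = 8, so x(1) = 4 − (−8)/8 = 5.
h(5) = 1, h'(5) = 10, so x(2) = 5 − 1/10 = 49/10.

49/10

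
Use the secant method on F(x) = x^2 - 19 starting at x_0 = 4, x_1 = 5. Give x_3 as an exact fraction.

F(4) = -3, F(5) = 6. x_2 = 5 - 6·(5 - 4)/(6 - (-3)) = 13/3.
F(5) = 6, F(13/3) = -2/9. x_3 = (13/3) - (-2/9)·((13/3) - 5)/((-2/9) - 6) = 61/14.

61/14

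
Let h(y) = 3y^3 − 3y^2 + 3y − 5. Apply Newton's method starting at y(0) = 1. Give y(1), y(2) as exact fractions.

h'(y) = 9y^2 − 6y + 3.
h(1) = −2, h'(1) = 6, so y(1) = 1 − (−2)/6 = 4/3.
h(4/3) = 7/9, h'(4/3) = 11, so y(2) = (4/3) − (7/9)/11 = 125/99.

y(1) = 4/3, y(2) = 125/99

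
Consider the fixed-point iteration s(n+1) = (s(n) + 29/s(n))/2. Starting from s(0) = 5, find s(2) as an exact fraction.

s(1) = (5 + 29/5)/2 = 27/5.
s(2) = (27/5 + 29/(27/5))/2 = 727/135.

727/135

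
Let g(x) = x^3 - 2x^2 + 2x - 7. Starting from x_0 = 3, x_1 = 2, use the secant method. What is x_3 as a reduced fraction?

g(3) = 8, g(2) = -3. x_2 = 2 - (-3)·(2 - 3)/((-3) - 8) = 25/11.
g(2) = -3, g(25/11) = -1392/1331. x_3 = (25/11) - (-1392/1331)·((25/11) - 2)/((-1392/1331) - (-3)) = 699/289.

699/289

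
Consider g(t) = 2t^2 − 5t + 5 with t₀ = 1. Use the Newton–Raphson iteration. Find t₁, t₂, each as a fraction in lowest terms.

t₁ = 3, t₂ = 13/7

g'(t) = 4t − 5.
g(1) = 2, g'(1) = −1, so t₁ = 1 − 2/(−1) = 3.
g(3) = 8, g'(3) = 7, so t₂ = 3 − 8/7 = 13/7.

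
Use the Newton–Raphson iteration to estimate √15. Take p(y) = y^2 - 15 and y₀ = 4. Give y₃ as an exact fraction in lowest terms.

7380481/1905632

p'(y) = 2y.
p(4) = 1, p'(4) = 8, so y₁ = 4 - 1/8 = 31/8.
p(31/8) = 1/64, p'(31/8) = 31/4, so y₂ = (31/8) - (1/64)/(31/4) = 1921/496.
p(1921/496) = 1/246016, p'(1921/496) = 1921/248, so y₃ = (1921/496) - (1/246016)/(1921/248) = 7380481/1905632.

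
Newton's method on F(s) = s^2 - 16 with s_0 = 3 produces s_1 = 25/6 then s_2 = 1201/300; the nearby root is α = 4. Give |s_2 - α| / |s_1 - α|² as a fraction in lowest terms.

s_1 - α = 25/6 - 4 = 1/6, so |s_1 - α| = 1/6.
s_2 - α = 1201/300 - 4 = 1/300, so |s_2 - α| = 1/300.
|s_1 - α|² = 1/36.
Ratio = (1/300) / (1/36) = 3/25.

3/25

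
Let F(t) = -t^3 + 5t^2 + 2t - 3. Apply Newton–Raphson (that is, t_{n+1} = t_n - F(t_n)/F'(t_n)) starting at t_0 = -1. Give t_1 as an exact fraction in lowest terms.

-10/11

F'(t) = -3t^2 + 10t + 2.
F(-1) = 1, F'(-1) = -11, so t_1 = (-1) - 1/(-11) = -10/11.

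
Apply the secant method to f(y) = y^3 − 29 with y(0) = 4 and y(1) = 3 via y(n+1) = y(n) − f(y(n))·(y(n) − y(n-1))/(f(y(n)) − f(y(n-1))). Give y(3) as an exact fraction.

f(4) = 35, f(3) = −2. y(2) = 3 − (−2)·(3 − 4)/((−2) − 35) = 113/37.
f(3) = −2, f(113/37) = −26040/50653. y(3) = (113/37) − (−26040/50653)·((113/37) − 3)/((−26040/50653) − (−2)) = 115637/37633.

115637/37633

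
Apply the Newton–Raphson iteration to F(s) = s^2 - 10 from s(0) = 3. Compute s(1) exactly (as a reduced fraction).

F'(s) = 2s.
F(3) = -1, F'(3) = 6, so s(1) = 3 - (-1)/6 = 19/6.

19/6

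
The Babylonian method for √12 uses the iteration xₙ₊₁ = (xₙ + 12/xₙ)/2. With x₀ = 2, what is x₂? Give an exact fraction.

x₁ = (2 + 12/2)/2 = 4.
x₂ = (4 + 12/4)/2 = 7/2.

7/2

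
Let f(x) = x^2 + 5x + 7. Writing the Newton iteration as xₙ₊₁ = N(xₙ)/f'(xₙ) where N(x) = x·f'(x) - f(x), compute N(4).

9

f'(x) = 2x + 5.
N(x) = x·f'(x) - f(x) = x·(2x + 5) - (x^2 + 5x + 7) = x^2 - 7.
N(4) = 9.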